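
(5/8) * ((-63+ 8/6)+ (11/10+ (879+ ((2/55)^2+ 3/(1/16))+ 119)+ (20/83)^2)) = 123221427071/200056560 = 615.93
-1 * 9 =-9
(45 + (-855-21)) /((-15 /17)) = 4709 /5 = 941.80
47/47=1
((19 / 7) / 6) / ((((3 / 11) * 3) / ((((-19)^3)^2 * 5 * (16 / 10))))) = 39330356516 / 189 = 208097124.42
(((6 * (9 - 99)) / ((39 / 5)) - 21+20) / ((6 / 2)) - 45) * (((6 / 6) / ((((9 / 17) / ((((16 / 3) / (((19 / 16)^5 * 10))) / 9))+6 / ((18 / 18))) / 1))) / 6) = -6559891456 / 15589637973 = -0.42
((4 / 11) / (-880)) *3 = -3 / 2420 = -0.00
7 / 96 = 0.07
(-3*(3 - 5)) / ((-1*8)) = -3 / 4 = -0.75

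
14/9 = 1.56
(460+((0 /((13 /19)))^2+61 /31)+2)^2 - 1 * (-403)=207257972 /961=215669.07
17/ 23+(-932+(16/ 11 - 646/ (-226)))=-26500514/ 28589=-926.95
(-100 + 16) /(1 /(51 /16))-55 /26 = -14033 /52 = -269.87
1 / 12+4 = 49 / 12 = 4.08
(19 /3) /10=19 /30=0.63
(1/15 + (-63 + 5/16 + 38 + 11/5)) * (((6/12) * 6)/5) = -5381/400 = -13.45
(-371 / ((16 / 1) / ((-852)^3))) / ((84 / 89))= 15194395683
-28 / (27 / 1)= -28 / 27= -1.04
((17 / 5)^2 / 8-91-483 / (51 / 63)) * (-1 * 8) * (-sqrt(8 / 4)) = -2333087 * sqrt(2) / 425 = -7763.49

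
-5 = -5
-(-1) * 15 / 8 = 15 / 8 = 1.88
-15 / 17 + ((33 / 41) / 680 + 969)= 26991153 / 27880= 968.12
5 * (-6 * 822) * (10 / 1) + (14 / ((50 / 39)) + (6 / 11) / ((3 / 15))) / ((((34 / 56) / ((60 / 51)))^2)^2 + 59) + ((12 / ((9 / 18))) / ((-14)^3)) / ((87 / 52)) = -17416500468417416120228 / 70626587251422433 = -246599.77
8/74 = 4/37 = 0.11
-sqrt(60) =-2 * sqrt(15) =-7.75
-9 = -9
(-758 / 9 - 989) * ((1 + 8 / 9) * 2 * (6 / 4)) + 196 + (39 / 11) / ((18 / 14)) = -1747202 / 297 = -5882.84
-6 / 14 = -3 / 7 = -0.43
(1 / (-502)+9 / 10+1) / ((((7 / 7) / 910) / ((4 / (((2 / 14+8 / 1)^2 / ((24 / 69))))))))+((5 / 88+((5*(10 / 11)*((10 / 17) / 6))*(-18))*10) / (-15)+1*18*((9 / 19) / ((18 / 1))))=393388782227 / 9353229864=42.06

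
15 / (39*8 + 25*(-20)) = -15 / 188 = -0.08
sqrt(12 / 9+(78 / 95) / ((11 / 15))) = 1.57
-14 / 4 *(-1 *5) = 35 / 2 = 17.50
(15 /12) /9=5 /36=0.14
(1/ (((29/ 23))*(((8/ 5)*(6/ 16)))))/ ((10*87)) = 23/ 15138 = 0.00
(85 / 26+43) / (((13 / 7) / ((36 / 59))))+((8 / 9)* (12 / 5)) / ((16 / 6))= 797774 / 49855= 16.00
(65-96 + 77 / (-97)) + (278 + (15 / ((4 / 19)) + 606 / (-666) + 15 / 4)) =3448630 / 10767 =320.30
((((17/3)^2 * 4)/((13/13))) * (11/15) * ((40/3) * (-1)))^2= 10348585984/6561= 1577287.91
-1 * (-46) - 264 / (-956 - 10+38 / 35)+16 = 525776 / 8443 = 62.27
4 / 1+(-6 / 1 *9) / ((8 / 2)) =-19 / 2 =-9.50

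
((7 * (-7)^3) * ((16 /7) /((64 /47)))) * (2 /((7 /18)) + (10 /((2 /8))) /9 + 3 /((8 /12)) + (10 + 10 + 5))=-11342275 /72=-157531.60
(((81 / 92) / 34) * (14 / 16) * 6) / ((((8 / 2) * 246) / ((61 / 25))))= 34587 / 102598400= 0.00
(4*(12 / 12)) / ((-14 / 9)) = -2.57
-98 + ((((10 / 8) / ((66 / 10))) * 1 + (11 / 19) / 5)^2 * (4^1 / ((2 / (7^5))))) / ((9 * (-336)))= -3363866744329 / 33966345600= -99.04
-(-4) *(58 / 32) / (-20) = -29 / 80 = -0.36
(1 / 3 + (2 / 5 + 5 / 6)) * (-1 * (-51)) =799 / 10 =79.90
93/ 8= 11.62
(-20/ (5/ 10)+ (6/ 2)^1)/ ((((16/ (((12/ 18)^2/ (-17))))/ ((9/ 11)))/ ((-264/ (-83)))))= 222/ 1411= 0.16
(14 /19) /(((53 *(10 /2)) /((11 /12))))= 77 /30210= 0.00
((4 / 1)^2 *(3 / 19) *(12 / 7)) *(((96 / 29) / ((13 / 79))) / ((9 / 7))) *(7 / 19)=3397632 / 136097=24.96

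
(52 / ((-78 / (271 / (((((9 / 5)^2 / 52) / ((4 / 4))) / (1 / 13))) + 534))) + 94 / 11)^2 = 2325460302916 / 7144929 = 325470.04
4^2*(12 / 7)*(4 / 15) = 256 / 35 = 7.31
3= 3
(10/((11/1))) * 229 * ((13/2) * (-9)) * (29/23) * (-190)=738147150/253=2917577.67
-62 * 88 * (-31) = 169136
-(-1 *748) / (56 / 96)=8976 / 7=1282.29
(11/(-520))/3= -11/1560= -0.01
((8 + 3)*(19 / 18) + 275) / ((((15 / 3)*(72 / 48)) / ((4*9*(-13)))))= -17884.53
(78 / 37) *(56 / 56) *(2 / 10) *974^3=72072813072 / 185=389582773.36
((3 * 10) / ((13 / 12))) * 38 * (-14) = -191520 / 13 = -14732.31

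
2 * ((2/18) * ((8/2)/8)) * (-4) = -0.44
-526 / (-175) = 526 / 175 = 3.01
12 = 12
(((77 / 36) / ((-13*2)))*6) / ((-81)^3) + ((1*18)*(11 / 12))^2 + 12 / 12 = 5663433896 / 20726199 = 273.25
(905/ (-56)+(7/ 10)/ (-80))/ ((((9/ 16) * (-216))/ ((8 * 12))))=20122/ 1575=12.78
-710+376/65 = -45774/65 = -704.22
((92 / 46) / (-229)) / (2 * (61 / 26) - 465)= 13 / 685168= 0.00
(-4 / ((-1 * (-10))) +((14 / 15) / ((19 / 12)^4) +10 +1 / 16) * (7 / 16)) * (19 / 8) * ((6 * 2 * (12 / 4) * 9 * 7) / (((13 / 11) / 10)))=4231632976263 / 22826752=185380.42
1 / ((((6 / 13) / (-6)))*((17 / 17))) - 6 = -19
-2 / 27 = -0.07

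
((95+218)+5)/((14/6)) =954/7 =136.29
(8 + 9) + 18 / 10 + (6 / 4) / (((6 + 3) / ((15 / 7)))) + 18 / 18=1411 / 70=20.16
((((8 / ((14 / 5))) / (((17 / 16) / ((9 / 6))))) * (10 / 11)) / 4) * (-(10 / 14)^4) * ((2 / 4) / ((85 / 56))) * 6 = -3600000 / 7632779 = -0.47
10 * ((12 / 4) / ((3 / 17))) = 170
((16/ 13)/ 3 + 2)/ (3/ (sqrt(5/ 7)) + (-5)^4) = 146875/ 38084709 - 47 * sqrt(35)/ 12694903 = 0.00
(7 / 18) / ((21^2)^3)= 1 / 220541454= 0.00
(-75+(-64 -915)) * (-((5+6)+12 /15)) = 62186 /5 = 12437.20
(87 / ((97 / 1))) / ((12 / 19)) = 551 / 388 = 1.42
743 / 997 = 0.75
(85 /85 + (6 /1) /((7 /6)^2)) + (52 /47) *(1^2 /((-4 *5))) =61638 /11515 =5.35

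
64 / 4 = 16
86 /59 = 1.46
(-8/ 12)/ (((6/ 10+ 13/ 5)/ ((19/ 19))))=-5/ 24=-0.21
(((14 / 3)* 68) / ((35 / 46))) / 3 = 6256 / 45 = 139.02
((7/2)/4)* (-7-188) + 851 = 5443/8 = 680.38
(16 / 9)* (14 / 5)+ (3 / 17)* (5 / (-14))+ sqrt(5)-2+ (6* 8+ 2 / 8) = sqrt(5)+ 1095949 / 21420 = 53.40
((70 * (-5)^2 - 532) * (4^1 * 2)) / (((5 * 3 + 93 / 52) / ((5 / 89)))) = 844480 / 25899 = 32.61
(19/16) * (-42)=-399/8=-49.88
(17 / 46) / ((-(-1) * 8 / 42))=357 / 184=1.94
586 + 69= 655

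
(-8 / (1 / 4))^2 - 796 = 228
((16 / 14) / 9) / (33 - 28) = 8 / 315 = 0.03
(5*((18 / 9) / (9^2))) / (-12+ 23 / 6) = -20 / 1323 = -0.02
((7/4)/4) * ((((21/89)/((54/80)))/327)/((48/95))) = 23275/25144992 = 0.00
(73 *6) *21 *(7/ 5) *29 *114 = 212860116/ 5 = 42572023.20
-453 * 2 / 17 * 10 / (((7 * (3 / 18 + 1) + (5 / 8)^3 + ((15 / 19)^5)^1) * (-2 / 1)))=17228894929920 / 563637090677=30.57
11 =11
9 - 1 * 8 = 1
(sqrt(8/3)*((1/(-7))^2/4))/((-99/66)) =-sqrt(6)/441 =-0.01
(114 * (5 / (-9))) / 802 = -95 / 1203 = -0.08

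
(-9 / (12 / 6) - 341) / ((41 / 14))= -4837 / 41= -117.98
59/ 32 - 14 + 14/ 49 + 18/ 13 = -30535/ 2912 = -10.49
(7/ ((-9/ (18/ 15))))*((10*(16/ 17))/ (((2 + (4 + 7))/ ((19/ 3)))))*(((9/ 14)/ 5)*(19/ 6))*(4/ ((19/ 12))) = -4864/ 1105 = -4.40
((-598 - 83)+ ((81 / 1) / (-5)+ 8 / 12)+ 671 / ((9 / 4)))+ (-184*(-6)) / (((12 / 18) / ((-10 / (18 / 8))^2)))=161564 / 5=32312.80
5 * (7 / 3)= 35 / 3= 11.67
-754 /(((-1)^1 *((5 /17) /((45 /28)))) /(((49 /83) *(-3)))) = -1211301 /166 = -7296.99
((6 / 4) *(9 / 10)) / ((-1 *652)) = -27 / 13040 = -0.00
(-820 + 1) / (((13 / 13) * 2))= -819 / 2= -409.50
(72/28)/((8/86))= 387/14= 27.64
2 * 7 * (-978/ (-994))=978/ 71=13.77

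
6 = 6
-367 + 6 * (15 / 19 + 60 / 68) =-356.97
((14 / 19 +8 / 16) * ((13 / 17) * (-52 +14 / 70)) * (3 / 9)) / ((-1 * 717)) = 0.02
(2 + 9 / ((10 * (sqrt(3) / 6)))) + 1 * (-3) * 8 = -18.88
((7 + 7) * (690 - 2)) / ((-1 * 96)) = -301 / 3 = -100.33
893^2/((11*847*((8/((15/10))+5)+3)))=2392347/372680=6.42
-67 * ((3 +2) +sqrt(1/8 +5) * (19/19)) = -335-67 * sqrt(82)/4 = -486.68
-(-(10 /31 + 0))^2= -100 /961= -0.10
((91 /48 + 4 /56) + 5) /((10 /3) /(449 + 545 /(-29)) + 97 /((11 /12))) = 80317369 /1219942696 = 0.07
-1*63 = -63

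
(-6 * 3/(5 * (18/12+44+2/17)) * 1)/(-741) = 68/638495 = 0.00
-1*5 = -5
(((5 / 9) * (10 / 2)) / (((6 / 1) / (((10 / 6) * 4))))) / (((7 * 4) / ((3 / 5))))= 25 / 378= 0.07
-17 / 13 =-1.31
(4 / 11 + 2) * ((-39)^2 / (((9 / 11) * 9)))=488.22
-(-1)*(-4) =-4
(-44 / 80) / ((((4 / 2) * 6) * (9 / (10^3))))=-275 / 54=-5.09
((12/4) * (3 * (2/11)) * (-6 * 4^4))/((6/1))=-4608/11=-418.91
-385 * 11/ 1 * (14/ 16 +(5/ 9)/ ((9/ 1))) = -2570645/ 648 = -3967.04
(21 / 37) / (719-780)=-21 / 2257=-0.01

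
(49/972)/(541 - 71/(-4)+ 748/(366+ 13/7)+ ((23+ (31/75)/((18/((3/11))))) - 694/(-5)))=1387925/19894266279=0.00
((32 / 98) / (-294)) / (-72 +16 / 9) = 3 / 189679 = 0.00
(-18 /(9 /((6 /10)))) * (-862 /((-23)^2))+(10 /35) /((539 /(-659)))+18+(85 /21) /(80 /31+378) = 407585879357 /20777495970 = 19.62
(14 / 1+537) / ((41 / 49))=26999 / 41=658.51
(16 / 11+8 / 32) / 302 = 75 / 13288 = 0.01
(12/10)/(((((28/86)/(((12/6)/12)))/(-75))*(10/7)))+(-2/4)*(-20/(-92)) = -2977/92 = -32.36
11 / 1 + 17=28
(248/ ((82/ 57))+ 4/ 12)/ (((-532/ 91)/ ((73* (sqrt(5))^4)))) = -504037625/ 9348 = -53919.30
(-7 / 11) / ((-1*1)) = 7 / 11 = 0.64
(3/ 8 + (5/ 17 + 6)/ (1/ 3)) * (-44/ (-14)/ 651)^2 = 35211/ 78450274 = 0.00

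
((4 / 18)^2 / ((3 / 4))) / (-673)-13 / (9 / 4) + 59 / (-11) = -20042789 / 1798929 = -11.14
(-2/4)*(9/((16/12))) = -27/8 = -3.38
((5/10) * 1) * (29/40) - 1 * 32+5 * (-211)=-86931/80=-1086.64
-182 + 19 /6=-1073 /6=-178.83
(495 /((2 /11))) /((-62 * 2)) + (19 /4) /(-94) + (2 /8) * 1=-126795 /5828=-21.76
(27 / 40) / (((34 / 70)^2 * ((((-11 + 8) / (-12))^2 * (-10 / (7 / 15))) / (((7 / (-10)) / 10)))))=21609 / 144500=0.15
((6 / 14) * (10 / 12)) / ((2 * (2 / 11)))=55 / 56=0.98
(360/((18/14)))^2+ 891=79291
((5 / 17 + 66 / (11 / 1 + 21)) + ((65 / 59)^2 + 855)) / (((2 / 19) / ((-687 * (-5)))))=28017296.92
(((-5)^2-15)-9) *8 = 8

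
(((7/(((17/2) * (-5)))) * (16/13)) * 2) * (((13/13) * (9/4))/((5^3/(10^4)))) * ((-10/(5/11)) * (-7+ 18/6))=-1419264/221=-6422.01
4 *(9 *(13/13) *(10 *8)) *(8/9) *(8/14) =1462.86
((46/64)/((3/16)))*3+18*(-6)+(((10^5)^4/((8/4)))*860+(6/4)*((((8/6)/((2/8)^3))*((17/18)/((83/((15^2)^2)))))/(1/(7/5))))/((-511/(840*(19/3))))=-5424880000000000013024529387/12118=-447671232876712329841931.80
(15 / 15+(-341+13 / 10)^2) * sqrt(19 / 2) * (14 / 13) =383037.54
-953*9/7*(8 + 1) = -77193/7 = -11027.57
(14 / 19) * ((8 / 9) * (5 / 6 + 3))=1288 / 513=2.51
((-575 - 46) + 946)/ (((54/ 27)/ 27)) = 8775/ 2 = 4387.50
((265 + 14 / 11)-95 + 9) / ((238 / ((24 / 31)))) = 23796 / 40579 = 0.59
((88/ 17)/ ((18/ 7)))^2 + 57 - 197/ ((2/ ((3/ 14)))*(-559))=22383313123/ 366397668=61.09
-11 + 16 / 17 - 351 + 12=-5934 / 17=-349.06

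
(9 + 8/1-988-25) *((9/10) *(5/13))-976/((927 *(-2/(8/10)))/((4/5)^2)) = -518945734/1506375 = -344.50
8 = 8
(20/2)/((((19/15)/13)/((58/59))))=113100/1121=100.89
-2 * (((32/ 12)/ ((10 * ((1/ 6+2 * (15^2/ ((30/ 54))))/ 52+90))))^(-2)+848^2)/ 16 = -151572998849/ 1384448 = -109482.62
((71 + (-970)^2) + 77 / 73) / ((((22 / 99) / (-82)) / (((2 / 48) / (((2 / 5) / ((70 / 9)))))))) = -61607204750 / 219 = -281311437.21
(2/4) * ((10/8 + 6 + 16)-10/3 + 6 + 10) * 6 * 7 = 3017/4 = 754.25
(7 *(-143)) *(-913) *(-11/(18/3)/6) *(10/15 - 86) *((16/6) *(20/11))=9358469120/81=115536655.80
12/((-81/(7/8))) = -7/54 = -0.13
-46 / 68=-0.68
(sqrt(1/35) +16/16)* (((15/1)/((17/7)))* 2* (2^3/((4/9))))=108* sqrt(35)/17 +3780/17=259.94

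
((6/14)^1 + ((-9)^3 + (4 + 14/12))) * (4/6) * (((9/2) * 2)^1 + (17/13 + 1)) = -212681/39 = -5453.36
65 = 65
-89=-89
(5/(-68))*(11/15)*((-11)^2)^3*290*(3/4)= -2825639795/136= -20776763.20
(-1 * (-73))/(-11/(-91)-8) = -6643/717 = -9.26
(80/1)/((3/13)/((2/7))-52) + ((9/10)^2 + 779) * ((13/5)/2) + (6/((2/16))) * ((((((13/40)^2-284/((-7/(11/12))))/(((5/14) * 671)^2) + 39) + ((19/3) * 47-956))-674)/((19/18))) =-1431326336053137/24763255000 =-57800.41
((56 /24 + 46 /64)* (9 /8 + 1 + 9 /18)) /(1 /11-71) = -0.11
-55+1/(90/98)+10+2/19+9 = -34.81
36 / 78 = 6 / 13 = 0.46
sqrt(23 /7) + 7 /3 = sqrt(161) /7 + 7 /3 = 4.15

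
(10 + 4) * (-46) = -644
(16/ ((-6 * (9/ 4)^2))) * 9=-4.74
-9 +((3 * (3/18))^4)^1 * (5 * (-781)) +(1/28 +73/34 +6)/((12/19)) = -85718/357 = -240.11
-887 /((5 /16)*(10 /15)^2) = -31932 /5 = -6386.40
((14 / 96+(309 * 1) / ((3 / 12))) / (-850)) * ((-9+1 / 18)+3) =1269769 / 146880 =8.64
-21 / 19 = -1.11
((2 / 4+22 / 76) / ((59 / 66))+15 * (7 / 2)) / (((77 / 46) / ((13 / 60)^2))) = 1.50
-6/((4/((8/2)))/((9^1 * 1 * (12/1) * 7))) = -4536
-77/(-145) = 0.53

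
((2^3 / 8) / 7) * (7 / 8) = 1 / 8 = 0.12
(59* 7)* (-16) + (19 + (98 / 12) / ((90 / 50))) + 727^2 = 28185005 / 54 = 521944.54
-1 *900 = -900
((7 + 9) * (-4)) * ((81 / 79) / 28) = -1296 / 553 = -2.34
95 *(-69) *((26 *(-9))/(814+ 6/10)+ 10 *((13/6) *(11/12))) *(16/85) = -5016891100/207723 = -24151.83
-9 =-9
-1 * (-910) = 910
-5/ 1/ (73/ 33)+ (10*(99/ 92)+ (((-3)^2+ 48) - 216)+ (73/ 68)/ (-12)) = -206316383/ 1370064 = -150.59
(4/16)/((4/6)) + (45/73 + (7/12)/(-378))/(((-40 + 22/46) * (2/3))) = 10080833/28666224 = 0.35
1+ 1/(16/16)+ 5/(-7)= 9/7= 1.29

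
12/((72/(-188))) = -94/3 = -31.33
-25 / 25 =-1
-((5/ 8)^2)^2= -625/ 4096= -0.15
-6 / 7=-0.86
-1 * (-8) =8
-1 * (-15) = 15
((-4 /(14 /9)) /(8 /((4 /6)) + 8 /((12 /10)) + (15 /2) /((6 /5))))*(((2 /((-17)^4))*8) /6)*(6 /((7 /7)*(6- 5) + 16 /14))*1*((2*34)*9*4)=-165888 /7344935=-0.02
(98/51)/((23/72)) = 2352/391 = 6.02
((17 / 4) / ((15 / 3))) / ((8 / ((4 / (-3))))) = -17 / 120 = -0.14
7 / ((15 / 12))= 28 / 5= 5.60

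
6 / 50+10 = 253 / 25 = 10.12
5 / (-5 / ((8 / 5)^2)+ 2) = 320 / 3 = 106.67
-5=-5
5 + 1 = 6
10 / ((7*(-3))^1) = -10 / 21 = -0.48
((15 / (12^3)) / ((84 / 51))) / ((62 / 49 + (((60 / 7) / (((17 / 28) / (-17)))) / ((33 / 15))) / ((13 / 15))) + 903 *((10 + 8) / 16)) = 0.00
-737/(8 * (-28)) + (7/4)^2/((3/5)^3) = 105649/6048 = 17.47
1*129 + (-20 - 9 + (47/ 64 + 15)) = 7407/ 64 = 115.73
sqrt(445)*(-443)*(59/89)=-26137*sqrt(445)/89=-6195.06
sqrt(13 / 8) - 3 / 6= -1 / 2 + sqrt(26) / 4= 0.77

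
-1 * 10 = -10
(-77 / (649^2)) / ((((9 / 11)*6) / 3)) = -7 / 62658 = -0.00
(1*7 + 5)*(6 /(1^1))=72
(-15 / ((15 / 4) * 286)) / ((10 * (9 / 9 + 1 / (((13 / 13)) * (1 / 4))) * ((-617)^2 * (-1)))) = 1 / 1360963175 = 0.00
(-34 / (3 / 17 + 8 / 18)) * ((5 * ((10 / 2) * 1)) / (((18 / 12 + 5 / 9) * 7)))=-468180 / 4921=-95.14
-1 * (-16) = 16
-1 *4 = -4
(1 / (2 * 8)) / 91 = 1 / 1456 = 0.00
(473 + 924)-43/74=103335/74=1396.42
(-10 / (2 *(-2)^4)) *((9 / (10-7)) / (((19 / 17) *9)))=-85 / 912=-0.09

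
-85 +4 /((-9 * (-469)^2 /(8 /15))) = -2524052507 /29694735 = -85.00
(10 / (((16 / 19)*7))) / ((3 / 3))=95 / 56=1.70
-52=-52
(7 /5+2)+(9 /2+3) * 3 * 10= 1142 /5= 228.40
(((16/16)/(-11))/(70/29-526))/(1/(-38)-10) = -551/31818072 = -0.00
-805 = -805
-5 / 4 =-1.25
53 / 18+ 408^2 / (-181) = -2986759 / 3258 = -916.75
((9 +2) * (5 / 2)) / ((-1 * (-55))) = 1 / 2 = 0.50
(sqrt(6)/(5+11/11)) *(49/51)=49 *sqrt(6)/306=0.39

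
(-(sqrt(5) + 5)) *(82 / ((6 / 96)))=-9493.72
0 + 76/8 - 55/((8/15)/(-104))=21469/2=10734.50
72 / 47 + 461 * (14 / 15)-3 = 302303 / 705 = 428.80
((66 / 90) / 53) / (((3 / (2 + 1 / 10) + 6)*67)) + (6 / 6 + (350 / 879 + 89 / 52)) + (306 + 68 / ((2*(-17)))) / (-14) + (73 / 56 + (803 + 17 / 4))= 2991704863113 / 3787212520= 789.95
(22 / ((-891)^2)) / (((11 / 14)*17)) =28 / 13495977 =0.00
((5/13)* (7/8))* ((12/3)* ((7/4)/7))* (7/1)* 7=1715/104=16.49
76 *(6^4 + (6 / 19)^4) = 675589248 / 6859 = 98496.76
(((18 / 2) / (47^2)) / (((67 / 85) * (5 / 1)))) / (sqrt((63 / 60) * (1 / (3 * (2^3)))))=612 * sqrt(70) / 1036021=0.00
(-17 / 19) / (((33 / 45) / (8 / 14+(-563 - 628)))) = 2124915 / 1463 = 1452.44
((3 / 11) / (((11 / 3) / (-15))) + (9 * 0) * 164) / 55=-27 / 1331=-0.02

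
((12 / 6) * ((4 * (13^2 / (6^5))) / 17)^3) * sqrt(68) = 4826809 * sqrt(17) / 9023511051648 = 0.00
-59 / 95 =-0.62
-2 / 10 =-1 / 5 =-0.20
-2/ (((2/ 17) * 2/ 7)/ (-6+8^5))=-1949339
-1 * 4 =-4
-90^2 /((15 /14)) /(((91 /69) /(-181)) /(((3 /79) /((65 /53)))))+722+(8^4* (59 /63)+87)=30929016089 /841113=36771.53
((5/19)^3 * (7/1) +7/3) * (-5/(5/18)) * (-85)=25825380/6859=3765.18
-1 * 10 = -10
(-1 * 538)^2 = 289444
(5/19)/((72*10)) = 1/2736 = 0.00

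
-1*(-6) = 6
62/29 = 2.14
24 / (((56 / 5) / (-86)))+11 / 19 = -24433 / 133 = -183.71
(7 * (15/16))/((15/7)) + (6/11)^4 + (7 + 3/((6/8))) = 3314961/234256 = 14.15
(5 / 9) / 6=5 / 54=0.09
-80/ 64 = -5/ 4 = -1.25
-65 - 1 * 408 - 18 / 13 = -6167 / 13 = -474.38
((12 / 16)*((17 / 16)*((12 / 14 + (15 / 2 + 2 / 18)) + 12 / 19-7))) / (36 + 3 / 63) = 85459 / 1841024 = 0.05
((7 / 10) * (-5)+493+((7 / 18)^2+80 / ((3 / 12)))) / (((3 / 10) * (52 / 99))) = 1109845 / 216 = 5138.17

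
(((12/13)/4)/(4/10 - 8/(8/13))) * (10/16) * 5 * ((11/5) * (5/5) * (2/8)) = -275/8736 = -0.03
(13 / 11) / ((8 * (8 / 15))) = 195 / 704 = 0.28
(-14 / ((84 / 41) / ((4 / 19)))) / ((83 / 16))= -1312 / 4731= -0.28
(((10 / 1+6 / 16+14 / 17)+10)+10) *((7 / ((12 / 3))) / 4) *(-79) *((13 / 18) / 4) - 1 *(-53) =-22199311 / 156672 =-141.69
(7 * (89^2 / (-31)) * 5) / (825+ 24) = -10.53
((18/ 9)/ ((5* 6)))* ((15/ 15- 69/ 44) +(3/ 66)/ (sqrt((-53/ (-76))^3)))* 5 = -25/ 132 +76* sqrt(1007)/ 92697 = -0.16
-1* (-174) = 174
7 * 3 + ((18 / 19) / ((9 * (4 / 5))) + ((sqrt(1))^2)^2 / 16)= 6443 / 304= 21.19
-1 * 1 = -1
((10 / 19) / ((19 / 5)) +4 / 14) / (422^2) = 268 / 112504567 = 0.00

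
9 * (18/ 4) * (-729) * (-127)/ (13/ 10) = 37496115/ 13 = 2884316.54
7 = 7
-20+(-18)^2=304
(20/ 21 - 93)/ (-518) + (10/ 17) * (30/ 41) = 4610701/ 7581966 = 0.61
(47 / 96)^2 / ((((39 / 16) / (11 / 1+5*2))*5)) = 15463 / 37440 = 0.41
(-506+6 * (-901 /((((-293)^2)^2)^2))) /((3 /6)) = -54969460595032590511024 /54317648809320741601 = -1012.00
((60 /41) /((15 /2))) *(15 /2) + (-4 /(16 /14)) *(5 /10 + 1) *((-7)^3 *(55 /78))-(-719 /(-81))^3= 1295765978119 /2266064424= 571.81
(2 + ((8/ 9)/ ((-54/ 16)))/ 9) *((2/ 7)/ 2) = 4310/ 15309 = 0.28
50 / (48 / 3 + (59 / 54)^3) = 7873200 / 2724803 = 2.89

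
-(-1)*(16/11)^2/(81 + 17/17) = 128/4961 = 0.03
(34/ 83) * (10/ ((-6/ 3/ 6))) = -1020/ 83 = -12.29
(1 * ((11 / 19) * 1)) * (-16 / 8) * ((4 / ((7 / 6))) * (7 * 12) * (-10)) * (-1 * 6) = -380160 / 19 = -20008.42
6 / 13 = 0.46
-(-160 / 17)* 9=1440 / 17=84.71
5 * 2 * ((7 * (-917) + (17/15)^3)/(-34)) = 21659212/11475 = 1887.51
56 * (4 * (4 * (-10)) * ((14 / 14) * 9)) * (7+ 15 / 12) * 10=-6652800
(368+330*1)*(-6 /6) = -698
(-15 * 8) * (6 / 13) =-720 / 13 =-55.38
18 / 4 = 9 / 2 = 4.50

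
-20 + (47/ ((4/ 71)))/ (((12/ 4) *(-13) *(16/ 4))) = -15817/ 624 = -25.35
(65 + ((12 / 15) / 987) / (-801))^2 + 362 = 71675061433423891 / 15625695114225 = 4587.00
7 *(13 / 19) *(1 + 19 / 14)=11.29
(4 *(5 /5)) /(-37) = -4 /37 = -0.11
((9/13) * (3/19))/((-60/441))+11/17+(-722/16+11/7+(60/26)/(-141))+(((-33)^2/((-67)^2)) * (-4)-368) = -102372275709981/248056932760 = -412.70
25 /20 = 5 /4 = 1.25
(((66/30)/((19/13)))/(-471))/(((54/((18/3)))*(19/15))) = -143/510093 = -0.00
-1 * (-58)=58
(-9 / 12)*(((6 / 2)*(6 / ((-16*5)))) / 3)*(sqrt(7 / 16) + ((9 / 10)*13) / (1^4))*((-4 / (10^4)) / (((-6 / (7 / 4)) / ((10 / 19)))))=21*sqrt(7) / 24320000 + 2457 / 60800000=0.00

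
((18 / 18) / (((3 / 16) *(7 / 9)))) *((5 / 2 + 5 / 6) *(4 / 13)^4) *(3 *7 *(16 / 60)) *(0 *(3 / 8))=0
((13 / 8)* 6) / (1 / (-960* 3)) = -28080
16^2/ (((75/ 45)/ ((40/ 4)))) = 1536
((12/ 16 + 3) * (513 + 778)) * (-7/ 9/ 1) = -45185/ 12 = -3765.42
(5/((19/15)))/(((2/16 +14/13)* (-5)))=-312/475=-0.66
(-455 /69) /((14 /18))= -195 /23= -8.48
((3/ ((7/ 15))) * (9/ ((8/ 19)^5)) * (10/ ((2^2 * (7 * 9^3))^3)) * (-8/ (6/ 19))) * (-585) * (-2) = -76449556625/ 501739621318656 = -0.00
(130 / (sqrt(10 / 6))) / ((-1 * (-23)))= 26 * sqrt(15) / 23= 4.38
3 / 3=1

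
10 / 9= 1.11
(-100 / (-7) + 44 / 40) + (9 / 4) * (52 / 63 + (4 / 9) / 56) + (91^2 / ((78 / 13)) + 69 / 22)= 1400.56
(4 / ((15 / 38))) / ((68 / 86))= 3268 / 255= 12.82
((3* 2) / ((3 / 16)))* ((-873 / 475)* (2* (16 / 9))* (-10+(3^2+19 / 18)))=-49664 / 4275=-11.62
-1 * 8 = -8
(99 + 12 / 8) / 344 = 201 / 688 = 0.29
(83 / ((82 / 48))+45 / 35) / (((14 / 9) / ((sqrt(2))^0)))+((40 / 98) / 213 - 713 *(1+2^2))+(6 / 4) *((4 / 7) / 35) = -15117937949 / 4279170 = -3532.91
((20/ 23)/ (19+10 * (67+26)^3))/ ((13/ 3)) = 60/ 2405033111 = 0.00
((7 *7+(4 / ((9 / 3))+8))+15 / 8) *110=79475 / 12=6622.92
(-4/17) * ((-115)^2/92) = -575/17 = -33.82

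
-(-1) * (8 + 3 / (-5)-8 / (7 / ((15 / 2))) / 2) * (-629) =-68561 / 35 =-1958.89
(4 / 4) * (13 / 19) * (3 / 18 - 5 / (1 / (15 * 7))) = -40937 / 114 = -359.10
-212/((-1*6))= 106/3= 35.33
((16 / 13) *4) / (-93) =-64 / 1209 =-0.05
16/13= 1.23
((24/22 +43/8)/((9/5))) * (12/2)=2845/132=21.55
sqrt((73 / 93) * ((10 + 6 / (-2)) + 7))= sqrt(95046) / 93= 3.32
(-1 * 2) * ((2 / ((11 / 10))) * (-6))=240 / 11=21.82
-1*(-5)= 5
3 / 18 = 1 / 6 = 0.17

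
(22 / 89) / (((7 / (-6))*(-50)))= 66 / 15575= 0.00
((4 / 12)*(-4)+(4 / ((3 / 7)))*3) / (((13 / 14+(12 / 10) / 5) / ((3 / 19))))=28000 / 7771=3.60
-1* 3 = -3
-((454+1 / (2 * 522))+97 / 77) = -36597497 / 80388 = -455.26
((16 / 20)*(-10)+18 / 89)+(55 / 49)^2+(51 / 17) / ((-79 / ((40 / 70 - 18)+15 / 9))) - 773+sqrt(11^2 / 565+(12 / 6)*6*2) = -13149610177 / 16881431+sqrt(7729765) / 565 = -774.02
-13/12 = -1.08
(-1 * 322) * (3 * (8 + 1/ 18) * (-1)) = 23345/ 3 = 7781.67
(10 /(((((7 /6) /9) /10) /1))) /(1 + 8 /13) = 23400 /49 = 477.55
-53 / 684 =-0.08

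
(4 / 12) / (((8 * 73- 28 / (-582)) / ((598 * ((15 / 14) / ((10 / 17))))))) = 1479153 / 2379412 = 0.62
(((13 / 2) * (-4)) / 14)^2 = 169 / 49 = 3.45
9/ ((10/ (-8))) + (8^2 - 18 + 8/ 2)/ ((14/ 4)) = 248/ 35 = 7.09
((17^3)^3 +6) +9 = 118587876512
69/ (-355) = -69/ 355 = -0.19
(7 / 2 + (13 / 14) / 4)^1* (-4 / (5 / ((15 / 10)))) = -627 / 140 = -4.48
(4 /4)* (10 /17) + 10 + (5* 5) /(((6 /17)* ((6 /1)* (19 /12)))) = 17485 /969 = 18.04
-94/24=-47/12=-3.92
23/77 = 0.30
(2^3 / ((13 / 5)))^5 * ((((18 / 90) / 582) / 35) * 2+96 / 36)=185413632000 / 252107947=735.45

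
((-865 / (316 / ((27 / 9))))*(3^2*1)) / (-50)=4671 / 3160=1.48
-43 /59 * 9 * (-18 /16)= 3483 /472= 7.38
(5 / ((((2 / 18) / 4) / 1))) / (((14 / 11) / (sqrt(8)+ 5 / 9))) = 550 / 7+ 1980*sqrt(2) / 7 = 478.59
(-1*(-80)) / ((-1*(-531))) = 0.15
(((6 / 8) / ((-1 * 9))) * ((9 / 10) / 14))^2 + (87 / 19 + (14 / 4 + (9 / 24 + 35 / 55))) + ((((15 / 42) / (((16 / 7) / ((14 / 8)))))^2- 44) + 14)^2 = 62170386000107881 / 68726187622400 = 904.61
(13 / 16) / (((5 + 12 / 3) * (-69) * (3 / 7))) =-91 / 29808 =-0.00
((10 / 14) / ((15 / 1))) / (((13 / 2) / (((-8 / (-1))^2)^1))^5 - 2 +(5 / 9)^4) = -75144747810816 / 3005738500320661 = -0.03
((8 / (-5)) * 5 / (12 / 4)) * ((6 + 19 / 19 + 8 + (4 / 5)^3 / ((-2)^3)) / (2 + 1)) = -14936 / 1125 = -13.28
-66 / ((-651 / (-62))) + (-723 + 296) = -3033 / 7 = -433.29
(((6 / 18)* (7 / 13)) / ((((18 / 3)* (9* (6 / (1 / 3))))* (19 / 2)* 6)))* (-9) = -7 / 240084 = -0.00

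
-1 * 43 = -43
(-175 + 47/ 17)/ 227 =-2928/ 3859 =-0.76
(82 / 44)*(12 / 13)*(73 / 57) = 5986 / 2717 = 2.20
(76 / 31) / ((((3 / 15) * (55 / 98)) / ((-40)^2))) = 11916800 / 341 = 34946.63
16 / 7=2.29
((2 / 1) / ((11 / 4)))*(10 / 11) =80 / 121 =0.66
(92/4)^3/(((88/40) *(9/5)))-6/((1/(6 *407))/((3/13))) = -397369/1287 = -308.76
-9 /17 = -0.53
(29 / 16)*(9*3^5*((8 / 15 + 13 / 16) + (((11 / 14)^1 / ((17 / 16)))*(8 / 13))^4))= 40356447747989999823 / 7331135126631680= 5504.80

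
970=970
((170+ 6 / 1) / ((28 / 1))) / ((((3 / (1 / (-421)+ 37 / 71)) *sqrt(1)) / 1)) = 682264 / 627711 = 1.09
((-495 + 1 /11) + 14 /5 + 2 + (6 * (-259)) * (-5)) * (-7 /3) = -2802758 /165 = -16986.41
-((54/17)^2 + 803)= -234983/289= -813.09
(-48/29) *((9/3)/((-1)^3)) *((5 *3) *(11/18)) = 1320/29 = 45.52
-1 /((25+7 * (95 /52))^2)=-0.00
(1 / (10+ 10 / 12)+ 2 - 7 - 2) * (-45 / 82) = 4041 / 1066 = 3.79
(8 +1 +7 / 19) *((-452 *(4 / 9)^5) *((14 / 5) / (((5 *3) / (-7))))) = 8073920512 / 84144825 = 95.95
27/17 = 1.59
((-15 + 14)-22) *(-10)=230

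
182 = 182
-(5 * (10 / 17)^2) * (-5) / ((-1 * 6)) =-1250 / 867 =-1.44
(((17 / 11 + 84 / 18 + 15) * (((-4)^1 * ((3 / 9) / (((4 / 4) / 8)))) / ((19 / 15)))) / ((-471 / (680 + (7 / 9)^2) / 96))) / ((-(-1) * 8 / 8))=197582336000 / 7973559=24779.69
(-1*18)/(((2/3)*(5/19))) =-513/5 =-102.60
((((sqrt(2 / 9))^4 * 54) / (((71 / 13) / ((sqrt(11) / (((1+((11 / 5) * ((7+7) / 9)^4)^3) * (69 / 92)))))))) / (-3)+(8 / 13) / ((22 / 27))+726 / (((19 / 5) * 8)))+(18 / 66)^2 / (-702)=8835811 / 358644 - 41841412812000 * sqrt(11) / 412318305808778167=24.64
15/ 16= 0.94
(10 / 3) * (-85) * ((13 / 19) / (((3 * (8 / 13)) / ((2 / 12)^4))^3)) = -12138425 / 857617411866624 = -0.00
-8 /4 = -2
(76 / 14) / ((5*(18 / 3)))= 19 / 105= 0.18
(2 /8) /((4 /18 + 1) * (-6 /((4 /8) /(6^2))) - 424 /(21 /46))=-21 /122368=-0.00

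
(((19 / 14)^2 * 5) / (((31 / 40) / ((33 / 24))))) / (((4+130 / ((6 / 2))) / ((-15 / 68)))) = -4467375 / 58669856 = -0.08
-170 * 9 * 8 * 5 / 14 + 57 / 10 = -305601 / 70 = -4365.73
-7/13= -0.54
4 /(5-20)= -4 /15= -0.27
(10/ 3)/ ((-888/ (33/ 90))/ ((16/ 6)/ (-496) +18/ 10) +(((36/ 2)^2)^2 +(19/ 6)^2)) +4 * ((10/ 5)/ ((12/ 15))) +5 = 1027440376425/ 68495878223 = 15.00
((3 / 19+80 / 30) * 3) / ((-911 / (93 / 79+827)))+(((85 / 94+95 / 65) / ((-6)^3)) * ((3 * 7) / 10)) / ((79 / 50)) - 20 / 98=-46701486541901 / 5895204181776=-7.92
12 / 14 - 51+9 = -288 / 7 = -41.14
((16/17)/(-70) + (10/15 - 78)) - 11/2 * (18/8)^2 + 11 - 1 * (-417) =18438877/57120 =322.81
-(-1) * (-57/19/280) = -3/280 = -0.01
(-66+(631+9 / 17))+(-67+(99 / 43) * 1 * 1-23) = 477.83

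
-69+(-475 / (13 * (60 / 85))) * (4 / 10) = -6997 / 78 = -89.71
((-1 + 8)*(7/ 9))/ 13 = 49/ 117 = 0.42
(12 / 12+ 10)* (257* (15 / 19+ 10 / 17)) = 1258015 / 323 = 3894.78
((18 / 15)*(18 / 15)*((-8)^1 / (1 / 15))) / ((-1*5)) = 864 / 25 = 34.56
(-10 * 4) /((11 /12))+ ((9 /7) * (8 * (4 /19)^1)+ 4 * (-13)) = -136748 /1463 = -93.47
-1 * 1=-1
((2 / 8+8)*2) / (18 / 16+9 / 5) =220 / 39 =5.64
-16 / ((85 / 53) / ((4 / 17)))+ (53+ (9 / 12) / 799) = 13760539 / 271660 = 50.65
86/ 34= 43/ 17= 2.53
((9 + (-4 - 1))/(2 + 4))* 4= 8/3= 2.67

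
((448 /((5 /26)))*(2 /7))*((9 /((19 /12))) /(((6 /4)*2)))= 119808 /95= 1261.14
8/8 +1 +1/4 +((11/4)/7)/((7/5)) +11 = 663/49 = 13.53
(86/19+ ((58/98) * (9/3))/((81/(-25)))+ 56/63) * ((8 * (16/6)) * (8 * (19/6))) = 31320832/11907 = 2630.46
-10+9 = -1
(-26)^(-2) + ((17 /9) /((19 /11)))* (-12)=-505591 /38532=-13.12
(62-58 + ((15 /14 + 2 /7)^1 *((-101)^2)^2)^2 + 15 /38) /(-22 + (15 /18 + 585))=222819424317090091275 /6299146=35372957590932.18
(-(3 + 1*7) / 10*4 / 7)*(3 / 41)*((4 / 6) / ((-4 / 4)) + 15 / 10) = -10 / 287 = -0.03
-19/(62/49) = -931/62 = -15.02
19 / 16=1.19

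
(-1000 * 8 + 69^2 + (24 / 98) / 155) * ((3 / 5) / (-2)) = 73800579 / 75950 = 971.70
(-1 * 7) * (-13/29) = 91/29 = 3.14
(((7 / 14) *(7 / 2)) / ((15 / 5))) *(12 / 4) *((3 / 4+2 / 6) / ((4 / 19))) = 1729 / 192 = 9.01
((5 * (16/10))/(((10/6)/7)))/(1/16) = 2688/5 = 537.60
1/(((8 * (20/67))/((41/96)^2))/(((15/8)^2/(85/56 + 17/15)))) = 59129175/583794688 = 0.10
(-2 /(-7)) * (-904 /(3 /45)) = -27120 /7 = -3874.29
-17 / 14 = -1.21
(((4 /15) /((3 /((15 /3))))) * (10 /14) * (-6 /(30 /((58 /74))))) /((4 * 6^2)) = -29 /83916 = -0.00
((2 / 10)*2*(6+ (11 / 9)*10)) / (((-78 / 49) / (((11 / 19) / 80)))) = -0.03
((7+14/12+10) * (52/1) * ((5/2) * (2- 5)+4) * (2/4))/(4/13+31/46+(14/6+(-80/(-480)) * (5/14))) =-489.91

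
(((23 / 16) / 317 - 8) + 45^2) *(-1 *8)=-10230247 / 634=-16136.04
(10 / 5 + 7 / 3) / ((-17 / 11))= -143 / 51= -2.80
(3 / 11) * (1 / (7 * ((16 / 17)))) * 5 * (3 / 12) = 255 / 4928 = 0.05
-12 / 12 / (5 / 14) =-14 / 5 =-2.80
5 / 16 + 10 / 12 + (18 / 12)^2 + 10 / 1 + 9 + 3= 1219 / 48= 25.40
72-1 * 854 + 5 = -777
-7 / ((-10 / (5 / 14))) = 1 / 4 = 0.25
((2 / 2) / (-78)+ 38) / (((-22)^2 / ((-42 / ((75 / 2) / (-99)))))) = 8.70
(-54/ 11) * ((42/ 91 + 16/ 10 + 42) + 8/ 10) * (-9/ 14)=708588/ 5005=141.58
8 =8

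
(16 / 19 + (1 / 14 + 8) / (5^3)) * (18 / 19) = 271323 / 315875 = 0.86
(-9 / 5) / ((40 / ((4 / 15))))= -3 / 250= -0.01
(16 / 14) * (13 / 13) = 8 / 7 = 1.14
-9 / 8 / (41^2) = -9 / 13448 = -0.00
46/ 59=0.78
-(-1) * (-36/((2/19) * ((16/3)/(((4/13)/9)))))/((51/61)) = -1159/442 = -2.62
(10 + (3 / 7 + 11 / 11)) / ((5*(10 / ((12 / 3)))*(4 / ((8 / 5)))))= 64 / 175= 0.37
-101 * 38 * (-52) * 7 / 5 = 1397032 / 5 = 279406.40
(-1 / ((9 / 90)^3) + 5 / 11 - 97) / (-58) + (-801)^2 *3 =1924821.91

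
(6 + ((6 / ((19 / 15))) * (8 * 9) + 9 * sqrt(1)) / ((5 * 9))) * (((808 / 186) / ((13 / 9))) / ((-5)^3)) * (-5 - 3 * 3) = 22211112 / 4785625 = 4.64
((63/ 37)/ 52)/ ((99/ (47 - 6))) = 287/ 21164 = 0.01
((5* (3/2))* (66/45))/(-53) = -11/53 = -0.21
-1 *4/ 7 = -4/ 7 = -0.57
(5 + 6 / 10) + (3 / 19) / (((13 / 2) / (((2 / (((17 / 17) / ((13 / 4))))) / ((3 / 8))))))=572 / 95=6.02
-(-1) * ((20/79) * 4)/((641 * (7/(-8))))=-640/354473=-0.00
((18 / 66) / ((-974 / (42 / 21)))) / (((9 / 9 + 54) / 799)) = -2397 / 294635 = -0.01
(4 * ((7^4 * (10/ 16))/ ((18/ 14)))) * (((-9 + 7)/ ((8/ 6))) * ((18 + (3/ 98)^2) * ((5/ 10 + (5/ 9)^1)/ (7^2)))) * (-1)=608285/ 224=2715.56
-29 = -29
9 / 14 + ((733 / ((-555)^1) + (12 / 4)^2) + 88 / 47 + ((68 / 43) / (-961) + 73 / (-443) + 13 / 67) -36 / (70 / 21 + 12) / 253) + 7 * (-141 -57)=-3585823194187826942263 / 2606379229863377430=-1375.79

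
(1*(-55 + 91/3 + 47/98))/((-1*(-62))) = -7111/18228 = -0.39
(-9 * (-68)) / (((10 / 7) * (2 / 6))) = 6426 / 5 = 1285.20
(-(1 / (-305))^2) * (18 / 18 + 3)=-4 / 93025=-0.00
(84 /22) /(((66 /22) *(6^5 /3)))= 7 /14256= 0.00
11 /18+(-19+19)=11 /18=0.61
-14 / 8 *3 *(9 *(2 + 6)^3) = -24192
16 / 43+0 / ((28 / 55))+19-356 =-14475 / 43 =-336.63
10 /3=3.33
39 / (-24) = -13 / 8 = -1.62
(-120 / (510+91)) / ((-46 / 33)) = 1980 / 13823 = 0.14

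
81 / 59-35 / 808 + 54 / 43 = 5299757 / 2049896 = 2.59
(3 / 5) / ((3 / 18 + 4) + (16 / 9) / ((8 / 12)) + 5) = 18 / 355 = 0.05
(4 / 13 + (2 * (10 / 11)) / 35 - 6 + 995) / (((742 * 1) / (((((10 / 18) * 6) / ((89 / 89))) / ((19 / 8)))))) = 39613960 / 21168147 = 1.87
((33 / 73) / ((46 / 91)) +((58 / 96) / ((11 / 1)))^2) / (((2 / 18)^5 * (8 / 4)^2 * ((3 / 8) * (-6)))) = -306184530735 / 52008704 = -5887.18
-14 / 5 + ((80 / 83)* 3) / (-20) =-2.94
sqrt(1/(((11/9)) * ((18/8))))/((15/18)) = 12 * sqrt(11)/55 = 0.72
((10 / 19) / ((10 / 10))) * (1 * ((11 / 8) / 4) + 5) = 2.81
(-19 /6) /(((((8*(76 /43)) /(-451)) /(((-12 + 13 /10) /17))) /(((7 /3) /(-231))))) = 0.64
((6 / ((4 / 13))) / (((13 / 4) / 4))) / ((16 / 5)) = 15 / 2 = 7.50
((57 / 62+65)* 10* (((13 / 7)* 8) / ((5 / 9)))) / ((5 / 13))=49730616 / 1085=45834.67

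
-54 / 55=-0.98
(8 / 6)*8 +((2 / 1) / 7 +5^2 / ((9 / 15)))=1105 / 21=52.62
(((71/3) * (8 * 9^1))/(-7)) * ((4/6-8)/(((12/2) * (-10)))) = -3124/105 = -29.75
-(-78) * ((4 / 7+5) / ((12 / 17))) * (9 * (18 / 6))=232713 / 14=16622.36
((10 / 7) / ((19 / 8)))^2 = 6400 / 17689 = 0.36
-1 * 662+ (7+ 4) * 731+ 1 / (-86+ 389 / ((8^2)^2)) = 2596422497 / 351867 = 7378.99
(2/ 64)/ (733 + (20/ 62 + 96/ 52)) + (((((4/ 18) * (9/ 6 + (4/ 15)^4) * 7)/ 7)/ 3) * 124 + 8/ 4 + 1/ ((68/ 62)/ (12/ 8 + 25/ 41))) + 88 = 955158085090006721/ 9032409770940000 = 105.75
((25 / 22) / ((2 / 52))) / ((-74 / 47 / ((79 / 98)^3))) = -7531170725 / 766130288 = -9.83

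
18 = 18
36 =36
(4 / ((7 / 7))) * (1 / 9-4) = -140 / 9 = -15.56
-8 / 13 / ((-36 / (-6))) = -4 / 39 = -0.10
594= 594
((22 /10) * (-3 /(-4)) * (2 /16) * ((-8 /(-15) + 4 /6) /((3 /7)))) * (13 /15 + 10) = 12551 /2000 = 6.28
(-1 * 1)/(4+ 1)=-1/5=-0.20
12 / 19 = 0.63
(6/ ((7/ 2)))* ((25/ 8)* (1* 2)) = 75/ 7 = 10.71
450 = 450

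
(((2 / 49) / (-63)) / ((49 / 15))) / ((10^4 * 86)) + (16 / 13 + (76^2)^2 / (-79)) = -1880642999710945027 / 4453283562000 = -422304.79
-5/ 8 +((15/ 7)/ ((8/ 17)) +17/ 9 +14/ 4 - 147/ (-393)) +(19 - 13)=129502/ 8253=15.69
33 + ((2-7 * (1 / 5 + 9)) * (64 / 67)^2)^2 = 1649785989129 / 503778025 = 3274.83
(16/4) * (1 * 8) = 32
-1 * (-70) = 70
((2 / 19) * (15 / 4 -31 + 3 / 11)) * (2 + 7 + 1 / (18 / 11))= -205351 / 7524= -27.29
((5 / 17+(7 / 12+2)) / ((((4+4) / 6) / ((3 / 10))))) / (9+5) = 1761 / 38080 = 0.05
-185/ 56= -3.30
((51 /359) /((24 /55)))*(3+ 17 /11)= 2125 /1436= 1.48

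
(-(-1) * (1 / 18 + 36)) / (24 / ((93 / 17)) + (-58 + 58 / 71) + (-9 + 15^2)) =1428449 / 6465816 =0.22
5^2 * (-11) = -275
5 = 5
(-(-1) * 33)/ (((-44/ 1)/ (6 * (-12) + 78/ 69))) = 2445/ 46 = 53.15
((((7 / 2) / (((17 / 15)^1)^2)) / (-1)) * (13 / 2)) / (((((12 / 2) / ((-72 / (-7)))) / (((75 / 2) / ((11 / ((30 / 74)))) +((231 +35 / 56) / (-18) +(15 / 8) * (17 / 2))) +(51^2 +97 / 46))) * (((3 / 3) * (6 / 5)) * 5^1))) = -13195.70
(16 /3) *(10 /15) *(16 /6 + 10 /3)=64 /3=21.33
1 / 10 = 0.10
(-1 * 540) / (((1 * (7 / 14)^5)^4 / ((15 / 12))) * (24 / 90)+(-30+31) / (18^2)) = -71663616000 / 409627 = -174948.47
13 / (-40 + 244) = 13 / 204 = 0.06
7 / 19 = 0.37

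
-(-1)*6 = 6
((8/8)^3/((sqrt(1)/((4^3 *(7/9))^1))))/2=224/9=24.89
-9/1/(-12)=3/4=0.75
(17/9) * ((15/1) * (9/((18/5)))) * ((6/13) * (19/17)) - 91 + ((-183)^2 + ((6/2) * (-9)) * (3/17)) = 7387980/221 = 33429.77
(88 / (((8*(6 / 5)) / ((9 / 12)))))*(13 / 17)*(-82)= -29315 / 68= -431.10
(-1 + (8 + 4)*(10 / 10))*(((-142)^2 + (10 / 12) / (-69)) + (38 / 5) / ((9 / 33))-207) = 455055139 / 2070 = 219833.40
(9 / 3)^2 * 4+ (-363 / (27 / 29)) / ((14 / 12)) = -6262 / 21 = -298.19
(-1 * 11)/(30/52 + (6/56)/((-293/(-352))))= -586586/37629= -15.59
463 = 463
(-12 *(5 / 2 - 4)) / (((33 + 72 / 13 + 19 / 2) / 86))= 40248 / 1249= 32.22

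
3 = 3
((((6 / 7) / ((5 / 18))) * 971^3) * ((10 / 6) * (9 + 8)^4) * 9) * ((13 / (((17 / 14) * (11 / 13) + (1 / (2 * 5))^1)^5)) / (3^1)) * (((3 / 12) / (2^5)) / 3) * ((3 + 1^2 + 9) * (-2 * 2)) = -35999711728490461158365396875 / 31581612687816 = -1139894662262732.95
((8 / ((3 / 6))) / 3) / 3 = 16 / 9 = 1.78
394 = 394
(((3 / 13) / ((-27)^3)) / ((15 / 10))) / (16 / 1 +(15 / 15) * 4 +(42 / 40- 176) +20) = 40 / 690617421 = 0.00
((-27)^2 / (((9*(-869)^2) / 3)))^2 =59049 / 570268135921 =0.00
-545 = -545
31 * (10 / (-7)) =-310 / 7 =-44.29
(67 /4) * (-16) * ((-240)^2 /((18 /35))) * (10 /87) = -300160000 /87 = -3450114.94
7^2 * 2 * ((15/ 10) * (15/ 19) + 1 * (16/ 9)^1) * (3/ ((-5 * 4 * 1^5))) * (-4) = 49637/ 285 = 174.16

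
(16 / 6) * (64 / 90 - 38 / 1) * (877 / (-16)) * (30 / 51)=1471606 / 459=3206.11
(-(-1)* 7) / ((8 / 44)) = 77 / 2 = 38.50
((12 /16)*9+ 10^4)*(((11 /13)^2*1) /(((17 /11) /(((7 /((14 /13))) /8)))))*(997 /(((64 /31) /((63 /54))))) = 886630438001 /417792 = 2122181.46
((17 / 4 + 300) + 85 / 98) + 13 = 62351 / 196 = 318.12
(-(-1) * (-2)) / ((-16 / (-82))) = -41 / 4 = -10.25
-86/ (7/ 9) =-774/ 7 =-110.57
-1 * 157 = -157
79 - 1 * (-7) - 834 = -748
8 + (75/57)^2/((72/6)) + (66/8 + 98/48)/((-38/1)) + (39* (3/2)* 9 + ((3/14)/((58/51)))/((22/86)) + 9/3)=6940439553/12897808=538.11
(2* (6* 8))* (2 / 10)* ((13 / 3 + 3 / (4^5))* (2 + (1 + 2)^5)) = 652729 / 32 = 20397.78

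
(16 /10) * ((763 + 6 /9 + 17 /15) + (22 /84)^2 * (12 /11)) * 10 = 8994928 /735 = 12238.00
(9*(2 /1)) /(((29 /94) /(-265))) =-15461.38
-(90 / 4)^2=-506.25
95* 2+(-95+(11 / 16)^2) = 24441 / 256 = 95.47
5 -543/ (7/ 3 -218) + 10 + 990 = 651864/ 647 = 1007.52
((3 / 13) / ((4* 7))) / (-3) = -1 / 364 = -0.00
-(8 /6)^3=-64 /27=-2.37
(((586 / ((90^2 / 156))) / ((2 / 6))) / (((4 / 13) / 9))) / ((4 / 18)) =445653 / 100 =4456.53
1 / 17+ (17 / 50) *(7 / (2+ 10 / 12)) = 382 / 425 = 0.90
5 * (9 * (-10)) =-450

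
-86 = -86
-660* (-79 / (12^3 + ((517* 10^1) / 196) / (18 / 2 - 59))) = 51097200 / 1692923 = 30.18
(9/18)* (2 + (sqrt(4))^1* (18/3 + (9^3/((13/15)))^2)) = 119575408/169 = 707546.79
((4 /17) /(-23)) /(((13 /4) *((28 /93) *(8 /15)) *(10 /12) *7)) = -837 /249067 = -0.00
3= 3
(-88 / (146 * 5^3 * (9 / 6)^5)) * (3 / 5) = -1408 / 3695625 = -0.00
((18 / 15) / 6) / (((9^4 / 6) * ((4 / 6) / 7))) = 7 / 3645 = 0.00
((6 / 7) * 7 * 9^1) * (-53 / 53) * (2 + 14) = -864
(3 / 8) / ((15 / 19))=19 / 40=0.48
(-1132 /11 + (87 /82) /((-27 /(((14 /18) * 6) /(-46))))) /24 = -57641471 /13443408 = -4.29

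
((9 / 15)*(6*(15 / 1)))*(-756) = -40824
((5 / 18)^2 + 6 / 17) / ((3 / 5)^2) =59225 / 49572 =1.19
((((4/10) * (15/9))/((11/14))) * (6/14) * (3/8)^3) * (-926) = -12501/704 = -17.76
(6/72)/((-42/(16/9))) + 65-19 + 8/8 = 26647/567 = 47.00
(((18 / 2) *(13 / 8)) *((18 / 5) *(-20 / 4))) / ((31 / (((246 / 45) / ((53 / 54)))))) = -388557 / 8215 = -47.30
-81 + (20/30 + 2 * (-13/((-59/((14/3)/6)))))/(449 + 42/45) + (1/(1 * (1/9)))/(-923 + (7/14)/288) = -51447151142683/635091151731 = -81.01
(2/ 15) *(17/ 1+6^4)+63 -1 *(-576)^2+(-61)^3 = -8377784/ 15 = -558518.93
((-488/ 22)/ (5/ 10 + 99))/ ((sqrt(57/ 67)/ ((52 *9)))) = -76128 *sqrt(3819)/ 41591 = -113.11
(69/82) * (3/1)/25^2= 207/51250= 0.00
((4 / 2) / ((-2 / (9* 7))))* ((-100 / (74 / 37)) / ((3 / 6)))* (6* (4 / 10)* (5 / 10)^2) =3780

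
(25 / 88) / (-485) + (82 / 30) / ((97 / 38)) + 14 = 1929589 / 128040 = 15.07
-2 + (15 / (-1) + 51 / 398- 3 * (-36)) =36269 / 398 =91.13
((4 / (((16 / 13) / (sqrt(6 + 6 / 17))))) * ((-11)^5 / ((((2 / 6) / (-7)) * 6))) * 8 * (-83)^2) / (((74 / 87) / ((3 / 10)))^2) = 20633042477234187 * sqrt(51) / 4654600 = 31656725844.17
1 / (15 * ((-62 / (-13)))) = 13 / 930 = 0.01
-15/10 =-3/2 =-1.50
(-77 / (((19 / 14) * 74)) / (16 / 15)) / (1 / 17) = -137445 / 11248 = -12.22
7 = 7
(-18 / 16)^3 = -729 / 512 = -1.42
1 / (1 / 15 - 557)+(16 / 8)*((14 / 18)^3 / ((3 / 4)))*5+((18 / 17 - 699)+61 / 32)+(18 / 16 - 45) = -3645810965189 / 4969493856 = -733.64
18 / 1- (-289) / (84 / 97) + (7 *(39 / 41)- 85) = 941537 / 3444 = 273.38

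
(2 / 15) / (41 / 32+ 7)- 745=-2961311 / 3975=-744.98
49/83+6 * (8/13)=4621/1079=4.28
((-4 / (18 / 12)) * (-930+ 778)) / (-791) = -1216 / 2373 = -0.51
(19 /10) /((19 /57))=57 /10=5.70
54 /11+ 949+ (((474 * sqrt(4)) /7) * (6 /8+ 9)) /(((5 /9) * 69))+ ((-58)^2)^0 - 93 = 7937224 /8855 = 896.36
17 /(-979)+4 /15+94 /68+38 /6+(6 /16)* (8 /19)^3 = 9124334127 /1141543370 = 7.99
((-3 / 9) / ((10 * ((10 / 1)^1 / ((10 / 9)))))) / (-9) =1 / 2430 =0.00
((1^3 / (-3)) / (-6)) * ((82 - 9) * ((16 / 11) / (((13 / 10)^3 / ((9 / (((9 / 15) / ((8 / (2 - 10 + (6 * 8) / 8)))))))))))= -11680000 / 72501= -161.10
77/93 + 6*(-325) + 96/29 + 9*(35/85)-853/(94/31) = -9582699895/4309806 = -2223.46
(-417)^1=-417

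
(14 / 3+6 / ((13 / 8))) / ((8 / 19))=3097 / 156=19.85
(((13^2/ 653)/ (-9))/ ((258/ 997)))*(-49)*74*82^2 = 2054032787716/ 758133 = 2709330.40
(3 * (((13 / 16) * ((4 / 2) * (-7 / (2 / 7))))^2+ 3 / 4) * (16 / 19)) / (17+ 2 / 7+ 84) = 8525181 / 215536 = 39.55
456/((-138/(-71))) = 5396/23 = 234.61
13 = 13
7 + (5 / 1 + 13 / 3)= 49 / 3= 16.33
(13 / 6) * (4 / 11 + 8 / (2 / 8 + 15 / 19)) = 45526 / 2607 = 17.46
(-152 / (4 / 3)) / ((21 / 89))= -3382 / 7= -483.14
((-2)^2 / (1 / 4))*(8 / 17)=128 / 17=7.53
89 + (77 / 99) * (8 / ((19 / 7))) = 15611 / 171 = 91.29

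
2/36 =1/18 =0.06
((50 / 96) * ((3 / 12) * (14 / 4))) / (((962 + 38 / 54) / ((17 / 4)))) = 1575 / 782848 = 0.00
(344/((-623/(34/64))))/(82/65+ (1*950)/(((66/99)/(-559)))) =47515/129029014156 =0.00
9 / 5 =1.80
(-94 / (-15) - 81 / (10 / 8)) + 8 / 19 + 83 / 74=-1201933 / 21090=-56.99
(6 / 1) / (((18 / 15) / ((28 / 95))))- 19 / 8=-137 / 152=-0.90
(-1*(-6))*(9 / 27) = 2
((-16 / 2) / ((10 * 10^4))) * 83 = -83 / 12500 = -0.01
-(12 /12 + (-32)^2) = -1025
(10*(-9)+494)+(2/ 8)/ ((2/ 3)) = 3235/ 8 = 404.38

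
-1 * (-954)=954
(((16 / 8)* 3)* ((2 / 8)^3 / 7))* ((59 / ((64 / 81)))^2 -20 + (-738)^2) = 965836605 / 131072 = 7368.75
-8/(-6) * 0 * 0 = 0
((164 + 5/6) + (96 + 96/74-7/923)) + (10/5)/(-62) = 1664823229/6352086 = 262.09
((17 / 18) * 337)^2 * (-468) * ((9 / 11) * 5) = -193944878.64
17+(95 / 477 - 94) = -36634 / 477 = -76.80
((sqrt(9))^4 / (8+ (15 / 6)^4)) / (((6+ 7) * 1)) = 432 / 3263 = 0.13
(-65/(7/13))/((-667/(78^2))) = 5140980/4669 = 1101.09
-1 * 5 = -5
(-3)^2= 9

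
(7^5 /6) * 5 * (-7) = -588245 /6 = -98040.83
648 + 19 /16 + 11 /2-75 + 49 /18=83867 /144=582.41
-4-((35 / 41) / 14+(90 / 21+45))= -30621 / 574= -53.35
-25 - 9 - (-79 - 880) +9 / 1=934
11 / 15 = 0.73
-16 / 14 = -8 / 7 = -1.14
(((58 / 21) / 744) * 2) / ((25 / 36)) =58 / 5425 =0.01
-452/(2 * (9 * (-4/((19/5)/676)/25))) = 10735/12168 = 0.88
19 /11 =1.73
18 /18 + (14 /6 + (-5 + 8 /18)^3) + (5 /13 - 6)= -917600 /9477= -96.82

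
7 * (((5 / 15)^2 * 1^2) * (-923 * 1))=-6461 / 9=-717.89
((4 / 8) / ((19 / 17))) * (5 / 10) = 17 / 76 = 0.22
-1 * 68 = -68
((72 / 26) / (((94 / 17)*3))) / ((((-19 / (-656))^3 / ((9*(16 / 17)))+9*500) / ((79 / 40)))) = 40945981538304 / 558853195886462165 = 0.00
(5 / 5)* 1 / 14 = 0.07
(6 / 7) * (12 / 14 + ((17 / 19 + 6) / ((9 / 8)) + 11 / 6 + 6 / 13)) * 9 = 71.59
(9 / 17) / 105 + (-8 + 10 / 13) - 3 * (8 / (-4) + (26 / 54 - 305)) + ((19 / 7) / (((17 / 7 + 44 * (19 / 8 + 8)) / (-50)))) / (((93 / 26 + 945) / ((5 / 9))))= 402562804966031 / 441247089465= 912.33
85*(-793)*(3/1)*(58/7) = -11728470/7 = -1675495.71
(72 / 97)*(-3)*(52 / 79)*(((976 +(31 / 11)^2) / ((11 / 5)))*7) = -46803687840 / 10199453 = -4588.84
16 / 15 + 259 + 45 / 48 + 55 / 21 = 147629 / 560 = 263.62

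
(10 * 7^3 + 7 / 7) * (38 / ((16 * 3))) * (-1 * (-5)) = 325945 / 24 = 13581.04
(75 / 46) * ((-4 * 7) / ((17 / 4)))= -4200 / 391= -10.74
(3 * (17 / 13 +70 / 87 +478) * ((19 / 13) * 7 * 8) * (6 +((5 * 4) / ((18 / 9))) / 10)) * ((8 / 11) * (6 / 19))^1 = 10217219712 / 53911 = 189520.13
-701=-701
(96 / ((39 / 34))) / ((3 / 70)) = 76160 / 39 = 1952.82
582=582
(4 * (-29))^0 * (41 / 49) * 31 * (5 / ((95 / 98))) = 2542 / 19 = 133.79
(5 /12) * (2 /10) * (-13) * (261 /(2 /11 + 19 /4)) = -12441 /217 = -57.33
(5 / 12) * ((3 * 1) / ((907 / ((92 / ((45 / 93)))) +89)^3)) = 28997367760 / 19126917670871737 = 0.00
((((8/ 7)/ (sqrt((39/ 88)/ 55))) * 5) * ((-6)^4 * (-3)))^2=39020838912000/ 637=61257203943.49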